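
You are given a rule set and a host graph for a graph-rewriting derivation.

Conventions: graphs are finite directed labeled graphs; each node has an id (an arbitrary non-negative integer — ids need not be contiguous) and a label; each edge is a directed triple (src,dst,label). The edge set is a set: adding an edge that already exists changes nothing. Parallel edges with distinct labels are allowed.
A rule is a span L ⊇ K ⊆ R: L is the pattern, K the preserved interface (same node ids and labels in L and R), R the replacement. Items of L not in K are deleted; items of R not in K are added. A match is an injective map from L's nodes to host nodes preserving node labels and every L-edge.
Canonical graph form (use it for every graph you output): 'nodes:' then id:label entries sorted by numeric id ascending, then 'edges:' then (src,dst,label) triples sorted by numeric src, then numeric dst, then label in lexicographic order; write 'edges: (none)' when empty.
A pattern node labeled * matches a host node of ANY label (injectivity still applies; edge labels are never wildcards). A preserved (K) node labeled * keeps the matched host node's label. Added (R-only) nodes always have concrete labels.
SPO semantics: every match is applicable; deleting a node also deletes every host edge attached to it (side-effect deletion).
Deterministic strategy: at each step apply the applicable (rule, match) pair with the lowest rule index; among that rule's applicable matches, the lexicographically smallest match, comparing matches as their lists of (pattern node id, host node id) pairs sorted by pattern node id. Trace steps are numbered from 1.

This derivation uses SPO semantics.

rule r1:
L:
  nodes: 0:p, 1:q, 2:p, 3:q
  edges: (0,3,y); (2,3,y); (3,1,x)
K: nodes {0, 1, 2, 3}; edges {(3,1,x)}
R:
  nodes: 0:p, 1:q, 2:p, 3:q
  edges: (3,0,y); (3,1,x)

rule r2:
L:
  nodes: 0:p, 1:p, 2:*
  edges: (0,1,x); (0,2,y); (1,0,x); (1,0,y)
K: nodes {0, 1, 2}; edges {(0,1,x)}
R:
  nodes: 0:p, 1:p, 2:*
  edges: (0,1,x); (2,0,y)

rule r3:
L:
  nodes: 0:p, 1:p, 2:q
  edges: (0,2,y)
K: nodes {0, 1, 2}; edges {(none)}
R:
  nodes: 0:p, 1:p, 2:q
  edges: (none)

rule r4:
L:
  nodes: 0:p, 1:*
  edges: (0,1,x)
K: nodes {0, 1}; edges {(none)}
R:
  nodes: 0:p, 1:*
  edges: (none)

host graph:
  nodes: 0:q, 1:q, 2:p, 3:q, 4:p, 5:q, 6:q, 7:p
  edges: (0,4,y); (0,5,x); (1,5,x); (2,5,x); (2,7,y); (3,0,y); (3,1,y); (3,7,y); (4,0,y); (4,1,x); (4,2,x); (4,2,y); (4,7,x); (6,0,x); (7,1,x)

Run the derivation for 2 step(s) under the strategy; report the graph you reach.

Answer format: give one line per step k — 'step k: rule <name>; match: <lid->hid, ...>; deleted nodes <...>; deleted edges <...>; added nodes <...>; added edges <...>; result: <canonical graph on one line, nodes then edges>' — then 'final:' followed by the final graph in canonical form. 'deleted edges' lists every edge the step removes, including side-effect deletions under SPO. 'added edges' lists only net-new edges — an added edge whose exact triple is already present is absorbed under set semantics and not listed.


step 1: rule r3; match: 0->4, 1->2, 2->0; deleted nodes (none); deleted edges (4,0,y); added nodes (none); added edges (none); result: nodes: 0:q, 1:q, 2:p, 3:q, 4:p, 5:q, 6:q, 7:p edges: (0,4,y); (0,5,x); (1,5,x); (2,5,x); (2,7,y); (3,0,y); (3,1,y); (3,7,y); (4,1,x); (4,2,x); (4,2,y); (4,7,x); (6,0,x); (7,1,x)
step 2: rule r4; match: 0->2, 1->5; deleted nodes (none); deleted edges (2,5,x); added nodes (none); added edges (none); result: nodes: 0:q, 1:q, 2:p, 3:q, 4:p, 5:q, 6:q, 7:p edges: (0,4,y); (0,5,x); (1,5,x); (2,7,y); (3,0,y); (3,1,y); (3,7,y); (4,1,x); (4,2,x); (4,2,y); (4,7,x); (6,0,x); (7,1,x)
final:
nodes: 0:q, 1:q, 2:p, 3:q, 4:p, 5:q, 6:q, 7:p
edges: (0,4,y); (0,5,x); (1,5,x); (2,7,y); (3,0,y); (3,1,y); (3,7,y); (4,1,x); (4,2,x); (4,2,y); (4,7,x); (6,0,x); (7,1,x)


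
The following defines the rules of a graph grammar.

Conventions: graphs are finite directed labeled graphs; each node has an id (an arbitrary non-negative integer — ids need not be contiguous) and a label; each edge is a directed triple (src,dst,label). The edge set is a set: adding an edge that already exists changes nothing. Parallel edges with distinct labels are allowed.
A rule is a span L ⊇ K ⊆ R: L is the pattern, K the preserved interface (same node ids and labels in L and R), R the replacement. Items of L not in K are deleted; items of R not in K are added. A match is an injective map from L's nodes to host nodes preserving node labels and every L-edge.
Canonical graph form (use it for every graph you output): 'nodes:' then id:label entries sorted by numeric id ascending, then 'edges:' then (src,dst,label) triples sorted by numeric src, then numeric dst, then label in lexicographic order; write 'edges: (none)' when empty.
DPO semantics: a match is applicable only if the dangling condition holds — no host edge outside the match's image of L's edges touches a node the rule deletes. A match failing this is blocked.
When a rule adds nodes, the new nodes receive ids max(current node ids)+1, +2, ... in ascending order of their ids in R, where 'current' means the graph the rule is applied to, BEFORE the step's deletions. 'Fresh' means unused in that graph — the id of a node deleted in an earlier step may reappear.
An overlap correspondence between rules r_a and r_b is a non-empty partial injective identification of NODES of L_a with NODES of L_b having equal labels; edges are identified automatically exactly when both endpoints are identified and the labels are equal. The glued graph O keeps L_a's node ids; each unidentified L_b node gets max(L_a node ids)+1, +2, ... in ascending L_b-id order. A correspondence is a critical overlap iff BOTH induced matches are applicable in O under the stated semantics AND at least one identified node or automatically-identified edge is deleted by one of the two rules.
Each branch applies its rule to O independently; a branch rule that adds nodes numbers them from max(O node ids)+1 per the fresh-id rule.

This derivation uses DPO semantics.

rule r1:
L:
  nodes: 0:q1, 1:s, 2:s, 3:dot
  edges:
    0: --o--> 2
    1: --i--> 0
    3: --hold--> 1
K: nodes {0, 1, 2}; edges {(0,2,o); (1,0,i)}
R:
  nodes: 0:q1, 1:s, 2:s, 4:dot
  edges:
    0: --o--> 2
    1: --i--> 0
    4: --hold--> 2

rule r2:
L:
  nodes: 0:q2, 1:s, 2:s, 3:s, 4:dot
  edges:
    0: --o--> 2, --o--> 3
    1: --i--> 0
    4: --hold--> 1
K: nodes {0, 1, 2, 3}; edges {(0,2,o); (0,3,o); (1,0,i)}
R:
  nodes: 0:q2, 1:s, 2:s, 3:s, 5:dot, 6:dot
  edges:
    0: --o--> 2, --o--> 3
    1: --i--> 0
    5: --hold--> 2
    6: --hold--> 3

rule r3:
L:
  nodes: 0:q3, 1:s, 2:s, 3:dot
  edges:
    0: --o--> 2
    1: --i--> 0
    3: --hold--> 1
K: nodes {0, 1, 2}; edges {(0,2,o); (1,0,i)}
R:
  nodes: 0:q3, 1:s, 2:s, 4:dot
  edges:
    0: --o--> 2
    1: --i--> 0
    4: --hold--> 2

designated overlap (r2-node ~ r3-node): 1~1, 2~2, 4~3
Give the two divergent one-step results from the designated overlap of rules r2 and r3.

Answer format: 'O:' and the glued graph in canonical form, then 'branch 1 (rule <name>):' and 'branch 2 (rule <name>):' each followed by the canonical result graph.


O:
nodes: 0:q2, 1:s, 2:s, 3:s, 4:dot, 5:q3
edges: (0,2,o); (0,3,o); (1,0,i); (1,5,i); (4,1,hold); (5,2,o)
branch 1 (rule r2):
nodes: 0:q2, 1:s, 2:s, 3:s, 5:q3, 6:dot, 7:dot
edges: (0,2,o); (0,3,o); (1,0,i); (1,5,i); (5,2,o); (6,2,hold); (7,3,hold)
branch 2 (rule r3):
nodes: 0:q2, 1:s, 2:s, 3:s, 5:q3, 6:dot
edges: (0,2,o); (0,3,o); (1,0,i); (1,5,i); (5,2,o); (6,2,hold)


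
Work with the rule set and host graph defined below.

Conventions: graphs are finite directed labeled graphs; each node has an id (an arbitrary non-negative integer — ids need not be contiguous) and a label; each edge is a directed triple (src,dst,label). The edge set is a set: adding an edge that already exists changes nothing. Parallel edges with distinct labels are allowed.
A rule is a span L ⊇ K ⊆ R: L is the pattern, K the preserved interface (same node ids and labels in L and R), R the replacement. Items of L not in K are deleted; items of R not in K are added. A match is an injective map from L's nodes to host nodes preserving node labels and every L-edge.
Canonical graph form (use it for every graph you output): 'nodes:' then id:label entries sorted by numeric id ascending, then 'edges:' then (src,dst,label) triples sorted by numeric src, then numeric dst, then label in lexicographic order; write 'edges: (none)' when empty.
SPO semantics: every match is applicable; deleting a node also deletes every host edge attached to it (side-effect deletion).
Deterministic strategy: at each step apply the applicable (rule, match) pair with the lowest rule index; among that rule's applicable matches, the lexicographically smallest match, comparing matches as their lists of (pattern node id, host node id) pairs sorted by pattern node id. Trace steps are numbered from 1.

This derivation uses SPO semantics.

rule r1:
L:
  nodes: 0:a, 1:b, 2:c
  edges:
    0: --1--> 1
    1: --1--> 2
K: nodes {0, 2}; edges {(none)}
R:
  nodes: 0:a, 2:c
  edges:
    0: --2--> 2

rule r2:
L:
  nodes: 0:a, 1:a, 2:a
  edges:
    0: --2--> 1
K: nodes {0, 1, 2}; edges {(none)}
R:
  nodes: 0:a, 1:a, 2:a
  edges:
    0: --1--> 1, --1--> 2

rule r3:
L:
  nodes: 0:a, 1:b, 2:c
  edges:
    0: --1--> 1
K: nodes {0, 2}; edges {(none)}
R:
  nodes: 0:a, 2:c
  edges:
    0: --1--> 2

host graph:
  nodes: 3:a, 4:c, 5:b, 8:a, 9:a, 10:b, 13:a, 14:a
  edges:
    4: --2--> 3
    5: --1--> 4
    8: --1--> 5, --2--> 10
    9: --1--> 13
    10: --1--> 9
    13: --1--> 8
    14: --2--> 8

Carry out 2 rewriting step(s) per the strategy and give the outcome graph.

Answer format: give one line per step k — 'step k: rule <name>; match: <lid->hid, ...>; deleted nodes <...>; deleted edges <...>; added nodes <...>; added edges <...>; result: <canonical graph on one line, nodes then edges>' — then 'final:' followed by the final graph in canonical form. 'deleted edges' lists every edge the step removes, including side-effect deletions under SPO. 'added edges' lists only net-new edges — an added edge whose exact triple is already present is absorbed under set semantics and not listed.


step 1: rule r1; match: 0->8, 1->5, 2->4; deleted nodes 5; deleted edges (5,4,1); (8,5,1); added nodes (none); added edges (8,4,2); result: nodes: 3:a, 4:c, 8:a, 9:a, 10:b, 13:a, 14:a edges: (4,3,2); (8,4,2); (8,10,2); (9,13,1); (10,9,1); (13,8,1); (14,8,2)
step 2: rule r2; match: 0->14, 1->8, 2->3; deleted nodes (none); deleted edges (14,8,2); added nodes (none); added edges (14,3,1); (14,8,1); result: nodes: 3:a, 4:c, 8:a, 9:a, 10:b, 13:a, 14:a edges: (4,3,2); (8,4,2); (8,10,2); (9,13,1); (10,9,1); (13,8,1); (14,3,1); (14,8,1)
final:
nodes: 3:a, 4:c, 8:a, 9:a, 10:b, 13:a, 14:a
edges: (4,3,2); (8,4,2); (8,10,2); (9,13,1); (10,9,1); (13,8,1); (14,3,1); (14,8,1)


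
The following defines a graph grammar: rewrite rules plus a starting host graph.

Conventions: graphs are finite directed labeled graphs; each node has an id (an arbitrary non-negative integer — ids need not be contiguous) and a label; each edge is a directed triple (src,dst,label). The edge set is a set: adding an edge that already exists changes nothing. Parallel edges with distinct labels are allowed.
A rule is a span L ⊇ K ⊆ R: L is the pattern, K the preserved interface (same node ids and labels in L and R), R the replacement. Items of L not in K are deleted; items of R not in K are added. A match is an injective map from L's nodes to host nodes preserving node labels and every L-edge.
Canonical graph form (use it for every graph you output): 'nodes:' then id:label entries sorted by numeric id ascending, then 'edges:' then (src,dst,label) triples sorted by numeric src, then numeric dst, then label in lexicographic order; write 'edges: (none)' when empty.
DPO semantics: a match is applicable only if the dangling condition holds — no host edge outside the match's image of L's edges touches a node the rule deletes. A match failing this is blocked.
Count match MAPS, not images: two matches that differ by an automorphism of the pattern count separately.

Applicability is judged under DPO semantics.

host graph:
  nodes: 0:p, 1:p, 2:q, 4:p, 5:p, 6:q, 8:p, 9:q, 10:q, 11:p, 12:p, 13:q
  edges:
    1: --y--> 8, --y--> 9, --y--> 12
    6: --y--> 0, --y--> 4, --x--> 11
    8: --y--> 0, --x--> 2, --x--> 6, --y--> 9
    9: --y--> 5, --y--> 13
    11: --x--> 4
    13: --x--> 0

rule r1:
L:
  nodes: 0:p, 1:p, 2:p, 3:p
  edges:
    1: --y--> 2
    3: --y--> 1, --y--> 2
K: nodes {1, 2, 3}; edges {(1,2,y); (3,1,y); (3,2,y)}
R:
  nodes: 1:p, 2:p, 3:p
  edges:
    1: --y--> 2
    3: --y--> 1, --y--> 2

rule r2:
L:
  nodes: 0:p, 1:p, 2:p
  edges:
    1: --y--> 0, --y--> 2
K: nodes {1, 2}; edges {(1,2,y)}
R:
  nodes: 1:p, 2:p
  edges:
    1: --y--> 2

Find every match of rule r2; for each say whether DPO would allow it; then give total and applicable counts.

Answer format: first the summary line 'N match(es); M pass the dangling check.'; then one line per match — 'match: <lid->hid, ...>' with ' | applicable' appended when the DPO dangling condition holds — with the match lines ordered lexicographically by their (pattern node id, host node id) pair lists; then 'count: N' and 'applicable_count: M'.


2 match(es); 1 pass the dangling check.
match: 0->8, 1->1, 2->12
match: 0->12, 1->1, 2->8 | applicable
count: 2
applicable_count: 1


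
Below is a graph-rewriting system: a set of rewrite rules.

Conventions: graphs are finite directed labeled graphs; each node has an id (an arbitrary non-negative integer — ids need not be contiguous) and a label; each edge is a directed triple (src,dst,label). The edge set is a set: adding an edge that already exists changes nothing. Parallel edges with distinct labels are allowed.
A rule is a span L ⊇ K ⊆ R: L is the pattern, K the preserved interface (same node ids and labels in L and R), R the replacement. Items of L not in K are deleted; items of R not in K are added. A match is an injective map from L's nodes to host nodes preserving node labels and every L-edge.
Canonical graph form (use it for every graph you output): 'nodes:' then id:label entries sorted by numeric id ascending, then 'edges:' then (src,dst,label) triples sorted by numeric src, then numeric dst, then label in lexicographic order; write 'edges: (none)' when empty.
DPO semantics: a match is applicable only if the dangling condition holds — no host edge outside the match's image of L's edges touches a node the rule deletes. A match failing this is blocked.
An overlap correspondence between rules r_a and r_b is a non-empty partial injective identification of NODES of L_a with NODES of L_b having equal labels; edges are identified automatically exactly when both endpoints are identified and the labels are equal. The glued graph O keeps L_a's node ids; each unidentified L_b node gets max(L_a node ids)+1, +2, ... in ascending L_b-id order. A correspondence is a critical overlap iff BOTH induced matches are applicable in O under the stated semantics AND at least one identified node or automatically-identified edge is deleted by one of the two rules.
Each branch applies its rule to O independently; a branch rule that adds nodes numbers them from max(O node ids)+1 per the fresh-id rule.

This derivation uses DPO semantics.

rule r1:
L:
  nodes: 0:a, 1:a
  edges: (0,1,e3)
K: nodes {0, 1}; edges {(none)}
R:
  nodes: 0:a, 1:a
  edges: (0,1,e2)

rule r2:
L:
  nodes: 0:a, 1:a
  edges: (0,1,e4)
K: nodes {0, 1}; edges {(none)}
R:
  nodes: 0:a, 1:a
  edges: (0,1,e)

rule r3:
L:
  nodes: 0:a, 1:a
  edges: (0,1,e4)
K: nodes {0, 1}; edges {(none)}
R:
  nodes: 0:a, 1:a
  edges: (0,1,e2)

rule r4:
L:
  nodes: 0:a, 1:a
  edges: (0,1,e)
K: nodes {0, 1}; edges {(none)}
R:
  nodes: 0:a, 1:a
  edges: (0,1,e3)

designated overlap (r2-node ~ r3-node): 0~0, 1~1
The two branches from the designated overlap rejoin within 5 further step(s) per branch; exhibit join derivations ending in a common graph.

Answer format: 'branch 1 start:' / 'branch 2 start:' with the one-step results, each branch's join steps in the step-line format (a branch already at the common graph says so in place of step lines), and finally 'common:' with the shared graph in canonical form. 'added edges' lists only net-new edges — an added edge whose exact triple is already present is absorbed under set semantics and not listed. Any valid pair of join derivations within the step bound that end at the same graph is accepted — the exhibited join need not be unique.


branch 1 start:
nodes: 0:a, 1:a
edges: (0,1,e)
branch 2 start:
nodes: 0:a, 1:a
edges: (0,1,e2)
branch 1 step 1: rule r4; match: 0->0, 1->1; deleted nodes (none); deleted edges (0,1,e); added nodes (none); added edges (0,1,e3); result: nodes: 0:a, 1:a edges: (0,1,e3)
branch 1 step 2: rule r1; match: 0->0, 1->1; deleted nodes (none); deleted edges (0,1,e3); added nodes (none); added edges (0,1,e2); result: nodes: 0:a, 1:a edges: (0,1,e2)
branch 2: already at the common graph (0 steps)
common:
nodes: 0:a, 1:a
edges: (0,1,e2)


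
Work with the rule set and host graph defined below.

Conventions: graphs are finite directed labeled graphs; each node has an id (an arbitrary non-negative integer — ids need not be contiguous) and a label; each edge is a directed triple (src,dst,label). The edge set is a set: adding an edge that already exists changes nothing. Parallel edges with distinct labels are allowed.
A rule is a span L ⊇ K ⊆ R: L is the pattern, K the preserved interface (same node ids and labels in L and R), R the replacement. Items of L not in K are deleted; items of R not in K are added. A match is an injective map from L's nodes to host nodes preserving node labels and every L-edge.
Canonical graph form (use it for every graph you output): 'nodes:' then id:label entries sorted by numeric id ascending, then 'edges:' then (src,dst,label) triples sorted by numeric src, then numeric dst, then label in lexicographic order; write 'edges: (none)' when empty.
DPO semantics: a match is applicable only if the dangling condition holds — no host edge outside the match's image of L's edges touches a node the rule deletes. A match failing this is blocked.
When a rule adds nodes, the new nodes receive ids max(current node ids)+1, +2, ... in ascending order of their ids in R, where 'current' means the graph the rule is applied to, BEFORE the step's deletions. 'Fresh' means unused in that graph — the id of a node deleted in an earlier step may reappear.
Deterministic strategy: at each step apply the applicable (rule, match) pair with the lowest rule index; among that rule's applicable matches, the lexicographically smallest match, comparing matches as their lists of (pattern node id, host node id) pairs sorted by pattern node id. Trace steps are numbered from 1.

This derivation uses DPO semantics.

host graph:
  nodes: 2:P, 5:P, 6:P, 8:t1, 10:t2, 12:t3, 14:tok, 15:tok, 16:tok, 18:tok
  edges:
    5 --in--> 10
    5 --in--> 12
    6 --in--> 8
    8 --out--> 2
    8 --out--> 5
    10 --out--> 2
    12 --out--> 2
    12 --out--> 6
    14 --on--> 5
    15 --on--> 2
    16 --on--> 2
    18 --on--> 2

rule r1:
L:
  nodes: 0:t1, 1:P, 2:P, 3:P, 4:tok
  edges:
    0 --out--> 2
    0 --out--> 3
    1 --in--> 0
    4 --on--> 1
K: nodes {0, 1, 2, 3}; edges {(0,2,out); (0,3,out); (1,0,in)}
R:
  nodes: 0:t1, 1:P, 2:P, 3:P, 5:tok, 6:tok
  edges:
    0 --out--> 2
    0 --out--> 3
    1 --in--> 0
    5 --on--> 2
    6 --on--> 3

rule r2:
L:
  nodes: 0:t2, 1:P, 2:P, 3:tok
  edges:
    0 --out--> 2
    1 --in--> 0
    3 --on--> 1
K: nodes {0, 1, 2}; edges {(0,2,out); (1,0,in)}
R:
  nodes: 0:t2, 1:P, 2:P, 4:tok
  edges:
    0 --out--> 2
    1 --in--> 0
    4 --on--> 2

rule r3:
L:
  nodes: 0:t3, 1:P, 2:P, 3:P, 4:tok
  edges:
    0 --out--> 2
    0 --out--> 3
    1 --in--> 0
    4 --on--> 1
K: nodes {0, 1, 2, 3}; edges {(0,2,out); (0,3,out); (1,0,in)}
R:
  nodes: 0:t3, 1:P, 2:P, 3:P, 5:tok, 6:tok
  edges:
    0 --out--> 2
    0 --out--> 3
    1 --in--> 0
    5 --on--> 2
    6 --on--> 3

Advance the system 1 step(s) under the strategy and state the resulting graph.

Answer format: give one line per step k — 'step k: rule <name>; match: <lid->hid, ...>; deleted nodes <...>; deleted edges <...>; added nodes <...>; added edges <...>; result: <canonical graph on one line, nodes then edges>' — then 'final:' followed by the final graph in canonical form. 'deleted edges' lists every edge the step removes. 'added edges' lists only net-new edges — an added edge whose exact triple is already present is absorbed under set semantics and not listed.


step 1: rule r2; match: 0->10, 1->5, 2->2, 3->14; deleted nodes 14; deleted edges (14,5,on); added nodes 19; added edges (19,2,on); result: nodes: 2:P, 5:P, 6:P, 8:t1, 10:t2, 12:t3, 15:tok, 16:tok, 18:tok, 19:tok edges: (5,10,in); (5,12,in); (6,8,in); (8,2,out); (8,5,out); (10,2,out); (12,2,out); (12,6,out); (15,2,on); (16,2,on); (18,2,on); (19,2,on)
final:
nodes: 2:P, 5:P, 6:P, 8:t1, 10:t2, 12:t3, 15:tok, 16:tok, 18:tok, 19:tok
edges: (5,10,in); (5,12,in); (6,8,in); (8,2,out); (8,5,out); (10,2,out); (12,2,out); (12,6,out); (15,2,on); (16,2,on); (18,2,on); (19,2,on)


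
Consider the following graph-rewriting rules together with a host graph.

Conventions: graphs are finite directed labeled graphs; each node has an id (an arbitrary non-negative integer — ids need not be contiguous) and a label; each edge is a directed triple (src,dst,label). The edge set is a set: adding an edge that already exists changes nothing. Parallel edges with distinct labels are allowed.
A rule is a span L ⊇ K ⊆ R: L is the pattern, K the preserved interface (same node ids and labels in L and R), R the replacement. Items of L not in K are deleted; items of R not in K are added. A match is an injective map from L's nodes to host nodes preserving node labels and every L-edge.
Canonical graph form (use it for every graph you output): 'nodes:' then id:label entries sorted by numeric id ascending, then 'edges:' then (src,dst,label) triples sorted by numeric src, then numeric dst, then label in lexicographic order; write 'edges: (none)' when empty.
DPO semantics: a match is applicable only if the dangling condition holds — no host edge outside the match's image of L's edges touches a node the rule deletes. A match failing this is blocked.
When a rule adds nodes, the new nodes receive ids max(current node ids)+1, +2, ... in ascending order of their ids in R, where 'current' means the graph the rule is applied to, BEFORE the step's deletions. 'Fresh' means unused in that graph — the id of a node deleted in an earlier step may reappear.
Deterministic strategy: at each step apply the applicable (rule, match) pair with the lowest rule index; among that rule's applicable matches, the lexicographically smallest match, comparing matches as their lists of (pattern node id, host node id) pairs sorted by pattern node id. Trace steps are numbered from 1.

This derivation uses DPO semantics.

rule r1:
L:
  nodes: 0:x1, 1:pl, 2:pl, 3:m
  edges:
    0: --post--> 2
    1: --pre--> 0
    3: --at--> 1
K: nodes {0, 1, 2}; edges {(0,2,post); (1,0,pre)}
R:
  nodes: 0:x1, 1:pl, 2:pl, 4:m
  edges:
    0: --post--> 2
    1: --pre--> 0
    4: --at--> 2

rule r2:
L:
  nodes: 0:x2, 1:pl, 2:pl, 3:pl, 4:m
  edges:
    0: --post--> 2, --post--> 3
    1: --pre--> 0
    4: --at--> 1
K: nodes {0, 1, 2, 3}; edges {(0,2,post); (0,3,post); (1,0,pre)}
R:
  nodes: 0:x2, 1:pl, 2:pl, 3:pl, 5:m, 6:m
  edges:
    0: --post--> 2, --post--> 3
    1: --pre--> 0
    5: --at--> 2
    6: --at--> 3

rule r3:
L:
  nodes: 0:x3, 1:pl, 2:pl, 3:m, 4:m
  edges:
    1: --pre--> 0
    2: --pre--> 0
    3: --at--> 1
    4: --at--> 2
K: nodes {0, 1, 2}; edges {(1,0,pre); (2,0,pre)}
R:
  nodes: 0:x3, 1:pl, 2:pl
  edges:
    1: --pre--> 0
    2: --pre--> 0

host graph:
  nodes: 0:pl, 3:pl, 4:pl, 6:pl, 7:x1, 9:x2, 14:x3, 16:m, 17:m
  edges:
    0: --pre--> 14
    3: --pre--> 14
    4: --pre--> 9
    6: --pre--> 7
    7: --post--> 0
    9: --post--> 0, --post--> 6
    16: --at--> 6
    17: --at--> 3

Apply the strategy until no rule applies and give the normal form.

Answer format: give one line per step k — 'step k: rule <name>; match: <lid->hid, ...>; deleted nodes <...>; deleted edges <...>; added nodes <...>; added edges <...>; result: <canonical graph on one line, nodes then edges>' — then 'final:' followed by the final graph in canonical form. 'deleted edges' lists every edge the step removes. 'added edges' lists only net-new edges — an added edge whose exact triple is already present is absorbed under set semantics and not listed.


step 1: rule r1; match: 0->7, 1->6, 2->0, 3->16; deleted nodes 16; deleted edges (16,6,at); added nodes 18; added edges (18,0,at); result: nodes: 0:pl, 3:pl, 4:pl, 6:pl, 7:x1, 9:x2, 14:x3, 17:m, 18:m edges: (0,14,pre); (3,14,pre); (4,9,pre); (6,7,pre); (7,0,post); (9,0,post); (9,6,post); (17,3,at); (18,0,at)
step 2: rule r3; match: 0->14, 1->0, 2->3, 3->18, 4->17; deleted nodes 17, 18; deleted edges (17,3,at); (18,0,at); added nodes (none); added edges (none); result: nodes: 0:pl, 3:pl, 4:pl, 6:pl, 7:x1, 9:x2, 14:x3 edges: (0,14,pre); (3,14,pre); (4,9,pre); (6,7,pre); (7,0,post); (9,0,post); (9,6,post)
final:
nodes: 0:pl, 3:pl, 4:pl, 6:pl, 7:x1, 9:x2, 14:x3
edges: (0,14,pre); (3,14,pre); (4,9,pre); (6,7,pre); (7,0,post); (9,0,post); (9,6,post)


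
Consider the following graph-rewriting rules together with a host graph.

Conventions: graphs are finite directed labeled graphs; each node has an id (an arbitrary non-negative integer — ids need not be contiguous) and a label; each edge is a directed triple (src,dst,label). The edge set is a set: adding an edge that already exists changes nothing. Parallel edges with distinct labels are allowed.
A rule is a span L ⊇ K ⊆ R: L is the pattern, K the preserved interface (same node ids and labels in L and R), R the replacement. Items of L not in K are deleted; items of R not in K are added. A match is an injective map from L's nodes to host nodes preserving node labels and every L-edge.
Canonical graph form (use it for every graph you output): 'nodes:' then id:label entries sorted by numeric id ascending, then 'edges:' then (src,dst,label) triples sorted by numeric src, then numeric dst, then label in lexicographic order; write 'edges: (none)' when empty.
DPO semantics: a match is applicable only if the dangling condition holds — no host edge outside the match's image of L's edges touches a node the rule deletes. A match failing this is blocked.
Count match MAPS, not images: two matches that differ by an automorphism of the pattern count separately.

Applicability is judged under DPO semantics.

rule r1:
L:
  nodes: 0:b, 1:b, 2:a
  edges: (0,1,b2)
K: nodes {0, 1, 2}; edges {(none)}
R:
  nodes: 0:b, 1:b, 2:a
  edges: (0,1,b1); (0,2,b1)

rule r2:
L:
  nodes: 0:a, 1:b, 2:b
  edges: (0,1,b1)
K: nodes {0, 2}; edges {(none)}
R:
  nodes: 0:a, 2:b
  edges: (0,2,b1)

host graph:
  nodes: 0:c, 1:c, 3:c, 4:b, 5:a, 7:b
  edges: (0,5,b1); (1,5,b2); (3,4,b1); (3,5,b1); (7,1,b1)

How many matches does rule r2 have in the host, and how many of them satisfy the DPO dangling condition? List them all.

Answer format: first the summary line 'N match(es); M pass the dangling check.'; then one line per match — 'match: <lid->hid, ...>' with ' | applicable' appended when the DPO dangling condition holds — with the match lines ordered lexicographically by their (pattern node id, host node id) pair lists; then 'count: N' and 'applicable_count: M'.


0 match(es); 0 pass the dangling check.
count: 0
applicable_count: 0


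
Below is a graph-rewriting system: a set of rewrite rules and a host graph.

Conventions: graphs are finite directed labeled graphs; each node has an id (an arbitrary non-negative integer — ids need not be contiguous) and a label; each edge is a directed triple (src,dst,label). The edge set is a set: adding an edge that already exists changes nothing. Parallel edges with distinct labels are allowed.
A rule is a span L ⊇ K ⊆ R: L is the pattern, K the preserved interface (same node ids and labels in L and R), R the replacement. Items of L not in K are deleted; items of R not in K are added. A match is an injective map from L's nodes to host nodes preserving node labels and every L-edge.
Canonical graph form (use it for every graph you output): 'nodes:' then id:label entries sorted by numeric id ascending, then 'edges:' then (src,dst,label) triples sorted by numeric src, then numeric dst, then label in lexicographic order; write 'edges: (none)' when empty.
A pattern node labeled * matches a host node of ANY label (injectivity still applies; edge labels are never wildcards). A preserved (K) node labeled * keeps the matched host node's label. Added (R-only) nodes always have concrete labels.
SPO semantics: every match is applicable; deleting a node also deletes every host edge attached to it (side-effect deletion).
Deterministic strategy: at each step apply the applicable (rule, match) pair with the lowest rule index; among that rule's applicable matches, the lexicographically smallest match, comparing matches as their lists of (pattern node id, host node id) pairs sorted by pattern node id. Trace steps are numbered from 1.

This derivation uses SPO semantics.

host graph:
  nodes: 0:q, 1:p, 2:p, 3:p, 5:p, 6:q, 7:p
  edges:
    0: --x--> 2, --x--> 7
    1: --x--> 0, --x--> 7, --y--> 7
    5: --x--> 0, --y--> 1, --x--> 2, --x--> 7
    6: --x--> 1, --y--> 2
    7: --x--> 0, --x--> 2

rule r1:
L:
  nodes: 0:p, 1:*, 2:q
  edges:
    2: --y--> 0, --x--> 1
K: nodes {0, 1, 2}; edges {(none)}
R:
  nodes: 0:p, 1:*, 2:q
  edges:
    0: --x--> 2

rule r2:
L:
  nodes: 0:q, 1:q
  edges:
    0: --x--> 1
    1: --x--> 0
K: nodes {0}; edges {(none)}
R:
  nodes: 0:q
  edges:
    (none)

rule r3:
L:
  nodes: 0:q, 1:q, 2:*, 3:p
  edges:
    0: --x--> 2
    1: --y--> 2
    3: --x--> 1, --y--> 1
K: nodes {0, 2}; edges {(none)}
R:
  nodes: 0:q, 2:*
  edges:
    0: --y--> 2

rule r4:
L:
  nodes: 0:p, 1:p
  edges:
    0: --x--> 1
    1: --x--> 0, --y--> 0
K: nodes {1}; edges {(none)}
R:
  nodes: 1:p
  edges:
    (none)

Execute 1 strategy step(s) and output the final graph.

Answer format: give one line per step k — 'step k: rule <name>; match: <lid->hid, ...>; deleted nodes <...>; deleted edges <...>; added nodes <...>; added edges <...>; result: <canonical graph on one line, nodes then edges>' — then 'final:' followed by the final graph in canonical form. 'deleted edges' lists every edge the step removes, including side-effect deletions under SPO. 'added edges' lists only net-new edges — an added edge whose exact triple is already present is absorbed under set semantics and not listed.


step 1: rule r1; match: 0->2, 1->1, 2->6; deleted nodes (none); deleted edges (6,1,x); (6,2,y); added nodes (none); added edges (2,6,x); result: nodes: 0:q, 1:p, 2:p, 3:p, 5:p, 6:q, 7:p edges: (0,2,x); (0,7,x); (1,0,x); (1,7,x); (1,7,y); (2,6,x); (5,0,x); (5,1,y); (5,2,x); (5,7,x); (7,0,x); (7,2,x)
final:
nodes: 0:q, 1:p, 2:p, 3:p, 5:p, 6:q, 7:p
edges: (0,2,x); (0,7,x); (1,0,x); (1,7,x); (1,7,y); (2,6,x); (5,0,x); (5,1,y); (5,2,x); (5,7,x); (7,0,x); (7,2,x)


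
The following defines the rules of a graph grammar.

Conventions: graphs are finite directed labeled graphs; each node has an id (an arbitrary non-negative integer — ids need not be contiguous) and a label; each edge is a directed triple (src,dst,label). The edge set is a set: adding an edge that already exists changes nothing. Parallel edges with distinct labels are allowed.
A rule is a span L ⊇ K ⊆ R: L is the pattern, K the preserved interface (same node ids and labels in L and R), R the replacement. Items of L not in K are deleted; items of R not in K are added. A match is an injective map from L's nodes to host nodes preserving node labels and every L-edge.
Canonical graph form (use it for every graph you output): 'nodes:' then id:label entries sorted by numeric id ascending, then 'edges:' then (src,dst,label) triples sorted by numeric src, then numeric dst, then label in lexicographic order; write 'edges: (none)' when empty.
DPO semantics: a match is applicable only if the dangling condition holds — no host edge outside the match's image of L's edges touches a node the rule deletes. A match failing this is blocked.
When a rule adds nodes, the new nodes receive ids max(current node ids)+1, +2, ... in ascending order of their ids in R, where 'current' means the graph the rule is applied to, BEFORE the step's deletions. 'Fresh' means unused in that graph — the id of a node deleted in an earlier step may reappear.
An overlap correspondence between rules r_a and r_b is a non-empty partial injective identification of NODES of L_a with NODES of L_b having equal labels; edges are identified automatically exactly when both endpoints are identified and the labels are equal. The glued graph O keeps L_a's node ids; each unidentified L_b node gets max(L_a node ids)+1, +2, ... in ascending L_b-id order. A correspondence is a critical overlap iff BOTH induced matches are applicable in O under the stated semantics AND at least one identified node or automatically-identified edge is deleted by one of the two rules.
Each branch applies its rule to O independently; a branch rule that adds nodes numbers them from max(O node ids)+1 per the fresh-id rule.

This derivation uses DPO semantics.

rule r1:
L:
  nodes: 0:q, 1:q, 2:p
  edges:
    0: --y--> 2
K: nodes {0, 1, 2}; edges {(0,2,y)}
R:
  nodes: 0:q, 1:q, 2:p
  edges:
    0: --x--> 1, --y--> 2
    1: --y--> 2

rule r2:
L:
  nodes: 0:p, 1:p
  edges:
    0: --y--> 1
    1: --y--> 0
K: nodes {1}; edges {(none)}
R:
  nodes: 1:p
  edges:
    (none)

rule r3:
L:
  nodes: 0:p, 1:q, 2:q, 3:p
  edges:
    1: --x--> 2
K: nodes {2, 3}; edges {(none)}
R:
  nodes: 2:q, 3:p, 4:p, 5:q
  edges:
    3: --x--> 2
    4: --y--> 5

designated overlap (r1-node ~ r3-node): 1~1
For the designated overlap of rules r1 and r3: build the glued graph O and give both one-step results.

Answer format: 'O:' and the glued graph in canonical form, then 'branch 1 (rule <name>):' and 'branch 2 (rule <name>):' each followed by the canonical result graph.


O:
nodes: 0:q, 1:q, 2:p, 3:p, 4:q, 5:p
edges: (0,2,y); (1,4,x)
branch 1 (rule r1):
nodes: 0:q, 1:q, 2:p, 3:p, 4:q, 5:p
edges: (0,1,x); (0,2,y); (1,2,y); (1,4,x)
branch 2 (rule r3):
nodes: 0:q, 2:p, 4:q, 5:p, 6:p, 7:q
edges: (0,2,y); (5,4,x); (6,7,y)


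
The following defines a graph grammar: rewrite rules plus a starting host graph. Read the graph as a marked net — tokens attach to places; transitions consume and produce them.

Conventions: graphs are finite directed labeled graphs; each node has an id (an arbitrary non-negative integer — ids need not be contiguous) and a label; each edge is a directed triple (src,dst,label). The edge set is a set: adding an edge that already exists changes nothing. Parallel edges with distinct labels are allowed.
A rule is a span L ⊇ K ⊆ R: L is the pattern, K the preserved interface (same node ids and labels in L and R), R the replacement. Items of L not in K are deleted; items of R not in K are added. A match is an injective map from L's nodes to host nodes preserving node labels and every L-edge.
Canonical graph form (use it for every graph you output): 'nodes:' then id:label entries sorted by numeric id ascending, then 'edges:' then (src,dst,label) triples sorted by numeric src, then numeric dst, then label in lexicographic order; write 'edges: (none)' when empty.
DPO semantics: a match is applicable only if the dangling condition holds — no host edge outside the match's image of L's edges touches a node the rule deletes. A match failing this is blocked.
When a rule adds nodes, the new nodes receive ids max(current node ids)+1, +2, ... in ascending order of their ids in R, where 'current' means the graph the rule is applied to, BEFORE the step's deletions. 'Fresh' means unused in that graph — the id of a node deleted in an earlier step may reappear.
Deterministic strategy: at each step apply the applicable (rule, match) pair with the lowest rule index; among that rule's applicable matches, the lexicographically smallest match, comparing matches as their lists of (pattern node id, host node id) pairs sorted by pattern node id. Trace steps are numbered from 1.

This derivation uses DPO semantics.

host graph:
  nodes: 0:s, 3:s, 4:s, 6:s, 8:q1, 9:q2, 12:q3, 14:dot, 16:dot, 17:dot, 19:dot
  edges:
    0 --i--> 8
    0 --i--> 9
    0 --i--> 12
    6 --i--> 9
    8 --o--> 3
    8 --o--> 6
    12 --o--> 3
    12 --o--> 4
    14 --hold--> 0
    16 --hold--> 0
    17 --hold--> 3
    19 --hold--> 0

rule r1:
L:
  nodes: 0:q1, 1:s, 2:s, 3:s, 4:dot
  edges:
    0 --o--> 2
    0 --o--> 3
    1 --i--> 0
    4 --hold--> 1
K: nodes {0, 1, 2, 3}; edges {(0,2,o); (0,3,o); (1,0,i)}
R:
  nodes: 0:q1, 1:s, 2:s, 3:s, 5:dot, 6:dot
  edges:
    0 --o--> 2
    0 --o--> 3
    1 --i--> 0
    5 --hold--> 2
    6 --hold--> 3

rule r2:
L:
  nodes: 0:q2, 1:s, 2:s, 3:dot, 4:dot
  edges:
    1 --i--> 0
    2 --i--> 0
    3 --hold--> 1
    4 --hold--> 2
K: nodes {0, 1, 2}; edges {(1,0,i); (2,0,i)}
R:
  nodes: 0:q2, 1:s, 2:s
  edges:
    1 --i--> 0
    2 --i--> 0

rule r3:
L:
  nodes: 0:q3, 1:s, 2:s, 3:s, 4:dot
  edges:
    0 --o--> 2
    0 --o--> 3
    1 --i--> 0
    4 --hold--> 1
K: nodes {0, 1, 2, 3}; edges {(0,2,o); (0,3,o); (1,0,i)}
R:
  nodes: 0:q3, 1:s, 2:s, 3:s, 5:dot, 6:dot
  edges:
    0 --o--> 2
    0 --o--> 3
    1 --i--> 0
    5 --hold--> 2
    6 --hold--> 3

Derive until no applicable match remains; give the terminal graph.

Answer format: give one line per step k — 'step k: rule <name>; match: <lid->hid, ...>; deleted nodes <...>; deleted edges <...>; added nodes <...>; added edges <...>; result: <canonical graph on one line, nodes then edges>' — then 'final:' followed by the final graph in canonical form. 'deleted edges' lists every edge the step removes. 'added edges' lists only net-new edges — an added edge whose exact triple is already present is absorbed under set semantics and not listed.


step 1: rule r1; match: 0->8, 1->0, 2->3, 3->6, 4->14; deleted nodes 14; deleted edges (14,0,hold); added nodes 20, 21; added edges (20,3,hold); (21,6,hold); result: nodes: 0:s, 3:s, 4:s, 6:s, 8:q1, 9:q2, 12:q3, 16:dot, 17:dot, 19:dot, 20:dot, 21:dot edges: (0,8,i); (0,9,i); (0,12,i); (6,9,i); (8,3,o); (8,6,o); (12,3,o); (12,4,o); (16,0,hold); (17,3,hold); (19,0,hold); (20,3,hold); (21,6,hold)
step 2: rule r1; match: 0->8, 1->0, 2->3, 3->6, 4->16; deleted nodes 16; deleted edges (16,0,hold); added nodes 22, 23; added edges (22,3,hold); (23,6,hold); result: nodes: 0:s, 3:s, 4:s, 6:s, 8:q1, 9:q2, 12:q3, 17:dot, 19:dot, 20:dot, 21:dot, 22:dot, 23:dot edges: (0,8,i); (0,9,i); (0,12,i); (6,9,i); (8,3,o); (8,6,o); (12,3,o); (12,4,o); (17,3,hold); (19,0,hold); (20,3,hold); (21,6,hold); (22,3,hold); (23,6,hold)
step 3: rule r1; match: 0->8, 1->0, 2->3, 3->6, 4->19; deleted nodes 19; deleted edges (19,0,hold); added nodes 24, 25; added edges (24,3,hold); (25,6,hold); result: nodes: 0:s, 3:s, 4:s, 6:s, 8:q1, 9:q2, 12:q3, 17:dot, 20:dot, 21:dot, 22:dot, 23:dot, 24:dot, 25:dot edges: (0,8,i); (0,9,i); (0,12,i); (6,9,i); (8,3,o); (8,6,o); (12,3,o); (12,4,o); (17,3,hold); (20,3,hold); (21,6,hold); (22,3,hold); (23,6,hold); (24,3,hold); (25,6,hold)
final:
nodes: 0:s, 3:s, 4:s, 6:s, 8:q1, 9:q2, 12:q3, 17:dot, 20:dot, 21:dot, 22:dot, 23:dot, 24:dot, 25:dot
edges: (0,8,i); (0,9,i); (0,12,i); (6,9,i); (8,3,o); (8,6,o); (12,3,o); (12,4,o); (17,3,hold); (20,3,hold); (21,6,hold); (22,3,hold); (23,6,hold); (24,3,hold); (25,6,hold)


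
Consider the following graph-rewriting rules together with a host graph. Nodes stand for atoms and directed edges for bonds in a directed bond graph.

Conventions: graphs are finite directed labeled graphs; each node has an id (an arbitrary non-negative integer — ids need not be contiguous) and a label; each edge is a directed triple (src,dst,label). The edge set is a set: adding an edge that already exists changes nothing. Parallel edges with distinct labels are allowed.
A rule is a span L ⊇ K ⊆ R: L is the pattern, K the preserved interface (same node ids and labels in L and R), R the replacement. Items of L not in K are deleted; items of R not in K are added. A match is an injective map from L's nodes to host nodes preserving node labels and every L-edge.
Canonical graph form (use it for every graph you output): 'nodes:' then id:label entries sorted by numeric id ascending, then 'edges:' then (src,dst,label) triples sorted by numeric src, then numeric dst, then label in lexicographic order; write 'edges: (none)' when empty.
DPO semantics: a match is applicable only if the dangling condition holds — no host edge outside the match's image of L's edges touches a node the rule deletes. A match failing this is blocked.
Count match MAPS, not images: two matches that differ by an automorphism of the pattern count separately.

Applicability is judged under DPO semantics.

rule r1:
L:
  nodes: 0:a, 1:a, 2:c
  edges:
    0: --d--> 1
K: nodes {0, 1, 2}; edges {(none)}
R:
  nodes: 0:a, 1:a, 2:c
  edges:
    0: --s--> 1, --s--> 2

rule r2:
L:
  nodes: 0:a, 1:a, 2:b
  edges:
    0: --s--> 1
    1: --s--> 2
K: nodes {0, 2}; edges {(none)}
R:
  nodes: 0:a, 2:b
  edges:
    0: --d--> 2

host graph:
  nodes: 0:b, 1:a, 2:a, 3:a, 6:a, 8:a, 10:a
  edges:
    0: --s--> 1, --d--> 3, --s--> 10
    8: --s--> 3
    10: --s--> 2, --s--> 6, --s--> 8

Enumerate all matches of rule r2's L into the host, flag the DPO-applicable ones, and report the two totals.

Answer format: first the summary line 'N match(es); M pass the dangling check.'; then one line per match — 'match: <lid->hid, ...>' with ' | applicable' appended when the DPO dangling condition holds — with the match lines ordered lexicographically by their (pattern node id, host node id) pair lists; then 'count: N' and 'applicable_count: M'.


0 match(es); 0 pass the dangling check.
count: 0
applicable_count: 0
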